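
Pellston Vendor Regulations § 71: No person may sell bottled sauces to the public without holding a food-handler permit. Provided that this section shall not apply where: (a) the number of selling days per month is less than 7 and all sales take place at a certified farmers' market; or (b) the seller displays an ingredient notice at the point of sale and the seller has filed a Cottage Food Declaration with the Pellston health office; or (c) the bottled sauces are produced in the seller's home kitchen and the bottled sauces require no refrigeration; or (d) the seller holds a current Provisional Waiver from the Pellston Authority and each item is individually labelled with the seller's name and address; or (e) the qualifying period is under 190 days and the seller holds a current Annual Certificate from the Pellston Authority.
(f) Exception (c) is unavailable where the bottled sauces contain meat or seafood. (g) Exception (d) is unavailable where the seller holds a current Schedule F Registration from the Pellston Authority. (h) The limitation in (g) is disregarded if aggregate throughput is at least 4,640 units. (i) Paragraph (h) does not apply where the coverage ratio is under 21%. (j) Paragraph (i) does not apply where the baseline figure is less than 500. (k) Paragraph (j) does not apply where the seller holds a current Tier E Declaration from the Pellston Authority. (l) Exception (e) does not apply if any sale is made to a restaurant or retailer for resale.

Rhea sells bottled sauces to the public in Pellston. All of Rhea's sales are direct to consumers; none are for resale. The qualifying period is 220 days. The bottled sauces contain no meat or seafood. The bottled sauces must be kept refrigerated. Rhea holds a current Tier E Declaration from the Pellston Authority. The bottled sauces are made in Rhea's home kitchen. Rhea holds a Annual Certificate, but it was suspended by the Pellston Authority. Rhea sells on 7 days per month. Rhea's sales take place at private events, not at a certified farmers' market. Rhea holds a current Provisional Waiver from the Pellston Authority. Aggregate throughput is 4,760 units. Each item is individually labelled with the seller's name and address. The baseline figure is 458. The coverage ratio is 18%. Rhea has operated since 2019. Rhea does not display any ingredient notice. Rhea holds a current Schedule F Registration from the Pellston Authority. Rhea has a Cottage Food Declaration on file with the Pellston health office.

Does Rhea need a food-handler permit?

Exception (a) does not apply: the number of selling days per month is 7, not less than 7.
Exception (b) fails — no ingredient notice is displayed.
Exception (c) fails — the bottled sauces require refrigeration.
Exception (d) is satisfied on its face — a current Provisional Waiver is held; items are individually labelled. But: (g) operates against (d): a current Schedule F Registration is held. (h) would limit (g) — aggregate throughput is 4,760 units, meeting the 4,640 units threshold — but (i) sets (h) aside: (i) is engaged — the coverage ratio is 18%, under the 21% limit. (j) operates (the baseline figure is 458, less than the 500 limit), but is set aside by (k): (k) is triggered — a current Tier E Declaration is held. So (d) is unavailable.
Exception (e) does not apply: the qualifying period is 220 days, not under 190 days.
Every exception is unavailable, so the rule governs.

Yes — Rhea must hold a food-handler permit.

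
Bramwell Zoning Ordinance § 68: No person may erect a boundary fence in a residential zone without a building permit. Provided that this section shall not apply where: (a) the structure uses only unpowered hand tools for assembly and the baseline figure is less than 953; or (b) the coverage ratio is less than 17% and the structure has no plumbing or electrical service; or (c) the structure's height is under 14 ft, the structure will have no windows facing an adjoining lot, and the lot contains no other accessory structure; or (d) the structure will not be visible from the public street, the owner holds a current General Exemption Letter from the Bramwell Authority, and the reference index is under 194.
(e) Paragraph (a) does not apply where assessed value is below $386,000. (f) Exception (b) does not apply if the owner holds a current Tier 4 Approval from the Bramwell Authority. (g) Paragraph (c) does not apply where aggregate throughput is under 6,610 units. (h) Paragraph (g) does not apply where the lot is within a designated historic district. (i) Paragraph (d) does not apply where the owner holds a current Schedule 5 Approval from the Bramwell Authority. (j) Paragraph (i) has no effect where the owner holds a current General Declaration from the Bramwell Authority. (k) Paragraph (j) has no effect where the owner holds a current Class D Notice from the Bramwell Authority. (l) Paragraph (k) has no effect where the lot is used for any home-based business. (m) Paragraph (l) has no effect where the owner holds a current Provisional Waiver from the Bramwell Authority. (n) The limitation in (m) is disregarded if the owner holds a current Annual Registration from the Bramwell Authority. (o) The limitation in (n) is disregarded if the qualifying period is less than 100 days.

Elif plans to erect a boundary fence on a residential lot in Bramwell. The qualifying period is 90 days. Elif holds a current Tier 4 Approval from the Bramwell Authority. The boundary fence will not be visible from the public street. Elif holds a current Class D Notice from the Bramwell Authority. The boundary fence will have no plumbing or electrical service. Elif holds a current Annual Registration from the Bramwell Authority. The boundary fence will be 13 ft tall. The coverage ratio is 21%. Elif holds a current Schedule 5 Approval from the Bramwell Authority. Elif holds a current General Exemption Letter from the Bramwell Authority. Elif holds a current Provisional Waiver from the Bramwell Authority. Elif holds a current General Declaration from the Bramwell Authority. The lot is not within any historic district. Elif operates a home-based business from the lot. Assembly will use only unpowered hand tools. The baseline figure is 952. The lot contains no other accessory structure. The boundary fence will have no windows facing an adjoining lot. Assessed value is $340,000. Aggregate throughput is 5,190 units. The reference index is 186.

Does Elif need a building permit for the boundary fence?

Yes — Elif must obtain a building permit.

Exception (a) is satisfied on its face — assembly uses only hand tools; the baseline figure is 952, less than the 953 limit. But applying paragraph (e): (e) operates — assessed value is $340,000, below the $386,000 limit. (a) is therefore removed.
Exception (b) requires that the coverage ratio is less than 17%; but the coverage ratio is 21%, not less than 17%, so (b) is unavailable.
All of (c)'s requirements are met (the structure's height is 13 ft, under the 14 ft limit; no windows face an adjoining lot; the lot has no other accessory structure). Turning to paragraphs (g)–(h): (g) is engaged — aggregate throughput is 5,190 units, under the 6,610 units limit. (h) does not operate here (the lot is not in a historic district), so (g) stands. So (c) is unavailable.
All of (d)'s requirements are met (the structure will not be visible from the street; a current General Exemption Letter is held; the reference index is 186, under the 194 limit). But applying paragraphs (i)–(o): (i) is engaged — a current Schedule 5 Approval is held. (j) would limit (i) — a current General Declaration is held — but (k) sets (j) aside: (k) is engaged — a current Class D Notice is held. (l) would limit (k) — a home-based business operates on the lot — but (m) sets (l) aside: (m) operates against (l): a current Provisional Waiver is held. (n) would limit (m) — a current Annual Registration is held — but (o) sets (n) aside: (o) operates against (n): the qualifying period is 90 days, less than the 100 days limit. Exception (d) does not apply.
No exception applies. The general rule governs.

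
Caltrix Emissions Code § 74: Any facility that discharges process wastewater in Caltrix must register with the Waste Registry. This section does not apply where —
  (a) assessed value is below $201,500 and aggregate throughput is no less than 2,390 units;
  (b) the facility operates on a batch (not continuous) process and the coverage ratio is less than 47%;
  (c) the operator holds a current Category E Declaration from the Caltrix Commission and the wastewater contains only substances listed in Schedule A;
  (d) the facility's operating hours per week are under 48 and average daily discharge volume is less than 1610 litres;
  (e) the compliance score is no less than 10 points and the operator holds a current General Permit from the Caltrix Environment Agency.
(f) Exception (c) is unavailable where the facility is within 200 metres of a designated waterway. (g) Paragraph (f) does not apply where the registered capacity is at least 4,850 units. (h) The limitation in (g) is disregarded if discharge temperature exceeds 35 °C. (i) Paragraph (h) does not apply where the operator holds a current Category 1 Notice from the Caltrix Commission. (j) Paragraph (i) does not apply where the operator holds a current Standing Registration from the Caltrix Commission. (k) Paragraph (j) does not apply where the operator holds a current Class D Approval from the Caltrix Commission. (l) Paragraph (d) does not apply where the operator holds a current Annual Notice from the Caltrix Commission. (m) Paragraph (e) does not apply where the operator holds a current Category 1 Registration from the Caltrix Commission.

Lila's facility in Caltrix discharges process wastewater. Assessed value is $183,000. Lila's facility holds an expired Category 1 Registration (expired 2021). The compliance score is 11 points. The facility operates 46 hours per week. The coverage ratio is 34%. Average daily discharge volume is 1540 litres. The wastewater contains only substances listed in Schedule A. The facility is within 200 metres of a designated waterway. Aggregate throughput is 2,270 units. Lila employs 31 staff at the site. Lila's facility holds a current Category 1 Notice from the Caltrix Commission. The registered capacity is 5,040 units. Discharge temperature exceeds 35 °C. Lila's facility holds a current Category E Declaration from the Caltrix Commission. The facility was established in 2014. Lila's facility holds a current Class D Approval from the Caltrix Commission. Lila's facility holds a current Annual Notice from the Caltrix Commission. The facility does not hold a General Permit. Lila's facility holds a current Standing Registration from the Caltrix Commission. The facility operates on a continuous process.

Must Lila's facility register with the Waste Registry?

Exception (a) does not apply: aggregate throughput is 2,270 units, short of 2,390 units.
Exception (b) requires that the facility operates on a batch (not continuous) process; but the facility operates on a continuous process, so (b) is unavailable.
All of (c)'s requirements are met (a current Category E Declaration is held; the wastewater is Schedule-A-only). Applying paragraphs (f)–(k): (f) applies (the facility is within 200 m of a designated waterway), but is itself disapplied by (g): (g) operates against (f): the registered capacity is 5,040 units, meeting the 4,850 units threshold. (h) is engaged (discharge temperature exceeds 35 °C), but yields to (i): (i) operates — a current Category 1 Notice is held. (j) is engaged (a current Standing Registration is held), but is set aside by (k): (k) operates against (j): a current Class D Approval is held. Exception (c) stands.
Exception (d) is satisfied on its face — the facility's operating hours per week are 46, under the 48 limit; average daily discharge volume is 1540 litres, less than the 1610 litres limit. But applying paragraph (l): (l) operates against (d): a current Annual Notice is held. So (d) is unavailable.
Exception (e) requires that the operator holds a current General Permit from the Caltrix Environment Agency; but no General Permit is held, so (e) is unavailable.

No — exception (c) applies; Lila's facility is not required to register with the Waste Registry.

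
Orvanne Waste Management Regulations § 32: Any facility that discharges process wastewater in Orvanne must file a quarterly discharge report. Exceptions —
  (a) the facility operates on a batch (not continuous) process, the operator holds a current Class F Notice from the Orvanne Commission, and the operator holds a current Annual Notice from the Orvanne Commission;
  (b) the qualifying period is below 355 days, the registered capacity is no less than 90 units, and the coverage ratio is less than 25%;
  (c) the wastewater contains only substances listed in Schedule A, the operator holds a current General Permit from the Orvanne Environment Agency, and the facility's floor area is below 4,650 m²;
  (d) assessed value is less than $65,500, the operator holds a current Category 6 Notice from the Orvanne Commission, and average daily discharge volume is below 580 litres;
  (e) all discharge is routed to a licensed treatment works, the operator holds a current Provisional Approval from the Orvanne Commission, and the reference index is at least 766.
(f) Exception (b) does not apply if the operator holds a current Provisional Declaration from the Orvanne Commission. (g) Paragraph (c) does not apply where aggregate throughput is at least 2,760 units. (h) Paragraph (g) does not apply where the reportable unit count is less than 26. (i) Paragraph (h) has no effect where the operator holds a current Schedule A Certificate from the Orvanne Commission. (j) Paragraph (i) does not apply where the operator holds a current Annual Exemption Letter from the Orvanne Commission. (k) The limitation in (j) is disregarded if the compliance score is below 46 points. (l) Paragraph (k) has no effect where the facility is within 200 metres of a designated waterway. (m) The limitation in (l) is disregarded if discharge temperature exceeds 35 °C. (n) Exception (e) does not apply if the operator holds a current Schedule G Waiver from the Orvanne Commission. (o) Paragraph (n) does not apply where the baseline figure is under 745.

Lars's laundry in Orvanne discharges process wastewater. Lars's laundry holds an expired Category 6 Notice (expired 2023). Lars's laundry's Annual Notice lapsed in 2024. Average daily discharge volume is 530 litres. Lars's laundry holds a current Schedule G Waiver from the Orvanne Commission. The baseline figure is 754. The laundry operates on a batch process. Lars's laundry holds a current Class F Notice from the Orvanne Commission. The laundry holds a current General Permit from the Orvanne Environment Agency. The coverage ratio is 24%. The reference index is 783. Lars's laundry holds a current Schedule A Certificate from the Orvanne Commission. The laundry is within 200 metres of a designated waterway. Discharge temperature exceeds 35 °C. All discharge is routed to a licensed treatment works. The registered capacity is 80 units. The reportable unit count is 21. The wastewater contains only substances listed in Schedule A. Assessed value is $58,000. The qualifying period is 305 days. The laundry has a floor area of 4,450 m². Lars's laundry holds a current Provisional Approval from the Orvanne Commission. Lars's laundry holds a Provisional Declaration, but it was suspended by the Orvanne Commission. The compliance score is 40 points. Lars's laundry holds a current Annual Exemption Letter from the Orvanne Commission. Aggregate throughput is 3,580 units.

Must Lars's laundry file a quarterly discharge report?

Exception (a) requires that the operator holds a current Annual Notice from the Orvanne Commission; but no current Annual Notice is held, so (a) is unavailable.
Exception (b) fails — the registered capacity is 80 units, short of 90 units.
All of (c)'s requirements are met (the wastewater is Schedule-A-only; a current General Permit is held; the facility's floor area is 4,450 m², below the 4,650 m² limit). Turning to paragraphs (g)–(m): (g) operates against (c): aggregate throughput is 3,580 units, meeting the 2,760 units threshold. (h) operates (the reportable unit count is 21, less than the 26 limit), but is itself disapplied by (i): (i) operates — a current Schedule A Certificate is held. (j) is triggered (a current Annual Exemption Letter is held), but yields to (k): (k) operates — the compliance score is 40 points, below the 46 points limit. (l) is triggered (the laundry is within 200 m of a designated waterway), but is overridden by (m): (m) operates against (l): discharge temperature exceeds 35 °C. So (c) is unavailable.
Exception (d) requires that the operator holds a current Category 6 Notice from the Orvanne Commission; but there is no Category 6 Notice in force, so (d) is unavailable.
All of (e)'s requirements are met (discharge is routed to a licensed treatment works; a current Provisional Approval is held; the reference index is 783, meeting the 766 threshold). However, paragraphs (n)–(o) must be considered: (n) operates — a current Schedule G Waiver is held. (o) is inapplicable (the baseline figure is 754, not under 745), so (n) stands. So (e) is unavailable.
Every exception is unavailable, so the rule governs.

Yes — Lars's laundry must file a quarterly discharge report.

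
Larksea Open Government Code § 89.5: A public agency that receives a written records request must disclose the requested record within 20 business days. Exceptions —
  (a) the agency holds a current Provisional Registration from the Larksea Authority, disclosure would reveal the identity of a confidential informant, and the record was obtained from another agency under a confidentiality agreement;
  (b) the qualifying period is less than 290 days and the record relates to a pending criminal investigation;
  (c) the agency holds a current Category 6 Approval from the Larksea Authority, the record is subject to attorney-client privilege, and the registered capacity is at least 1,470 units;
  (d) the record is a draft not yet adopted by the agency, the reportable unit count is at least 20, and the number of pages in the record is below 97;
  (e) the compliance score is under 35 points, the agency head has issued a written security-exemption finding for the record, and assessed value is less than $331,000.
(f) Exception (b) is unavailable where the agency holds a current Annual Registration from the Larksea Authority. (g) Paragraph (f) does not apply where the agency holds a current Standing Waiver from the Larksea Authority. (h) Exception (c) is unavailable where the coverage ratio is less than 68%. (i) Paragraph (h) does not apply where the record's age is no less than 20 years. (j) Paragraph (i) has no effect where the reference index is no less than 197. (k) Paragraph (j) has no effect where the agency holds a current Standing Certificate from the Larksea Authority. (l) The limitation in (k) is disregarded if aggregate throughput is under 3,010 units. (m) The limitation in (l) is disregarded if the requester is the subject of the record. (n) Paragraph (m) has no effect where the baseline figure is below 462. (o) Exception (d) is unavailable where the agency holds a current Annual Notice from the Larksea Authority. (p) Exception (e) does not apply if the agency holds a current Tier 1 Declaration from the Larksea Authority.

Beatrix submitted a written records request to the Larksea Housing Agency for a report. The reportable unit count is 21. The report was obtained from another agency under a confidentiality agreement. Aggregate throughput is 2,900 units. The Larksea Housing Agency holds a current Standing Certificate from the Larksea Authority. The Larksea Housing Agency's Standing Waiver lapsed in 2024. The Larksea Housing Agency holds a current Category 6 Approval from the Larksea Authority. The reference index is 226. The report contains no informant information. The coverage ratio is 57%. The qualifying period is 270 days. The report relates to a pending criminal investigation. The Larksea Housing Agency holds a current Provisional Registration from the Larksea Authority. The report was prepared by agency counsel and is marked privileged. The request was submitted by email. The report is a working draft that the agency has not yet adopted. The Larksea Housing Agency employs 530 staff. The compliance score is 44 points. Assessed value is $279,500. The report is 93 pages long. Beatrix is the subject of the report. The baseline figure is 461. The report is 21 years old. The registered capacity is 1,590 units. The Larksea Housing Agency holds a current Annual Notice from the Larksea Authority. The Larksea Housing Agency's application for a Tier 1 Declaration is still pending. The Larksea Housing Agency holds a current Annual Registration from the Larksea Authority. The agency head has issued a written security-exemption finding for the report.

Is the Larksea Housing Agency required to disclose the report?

Exception (a) does not apply: the report contains no informant information.
Exception (b): the qualifying period is 270 days, less than the 290 days limit; the report relates to a pending investigation — every condition holds. However, paragraphs (f)–(g) must be considered: (f) is triggered — a current Annual Registration is held. (g), which would lift (f), does not operate here — there is no Standing Waiver in force. (b) is therefore removed.
Exception (c): a current Category 6 Approval is held; the report is privileged; the registered capacity is 1,590 units, meeting the 1,470 units threshold — every condition holds. But applying paragraphs (h)–(n): (h) operates against (c): the coverage ratio is 57%, less than the 68% limit. (i) is triggered (the record's age is 21 years, meeting the 20 years threshold), but is set aside by (j): (j) is triggered — the reference index is 226, meeting the 197 threshold. (k) operates (a current Standing Certificate is held), but is displaced by (l): (l) operates against (k): aggregate throughput is 2,900 units, under the 3,010 units limit. (m) would limit (l) — Beatrix is the subject of the report — but (n) sets (m) aside: (n) is triggered — the baseline figure is 461, below the 462 limit. Exception (c) does not apply.
Exception (d): the report is an unadopted draft; the reportable unit count is 21, meeting the 20 threshold; the number of pages in the record is 93, below the 97 limit — every condition holds. Turning to paragraph (o): (o) operates — a current Annual Notice is held. Exception (d) does not apply.
Exception (e) does not apply: the compliance score is 44 points, not under 35 points.
None of the exceptions is available; § 89.5 applies in full.

Yes — the Larksea Housing Agency must disclose the report.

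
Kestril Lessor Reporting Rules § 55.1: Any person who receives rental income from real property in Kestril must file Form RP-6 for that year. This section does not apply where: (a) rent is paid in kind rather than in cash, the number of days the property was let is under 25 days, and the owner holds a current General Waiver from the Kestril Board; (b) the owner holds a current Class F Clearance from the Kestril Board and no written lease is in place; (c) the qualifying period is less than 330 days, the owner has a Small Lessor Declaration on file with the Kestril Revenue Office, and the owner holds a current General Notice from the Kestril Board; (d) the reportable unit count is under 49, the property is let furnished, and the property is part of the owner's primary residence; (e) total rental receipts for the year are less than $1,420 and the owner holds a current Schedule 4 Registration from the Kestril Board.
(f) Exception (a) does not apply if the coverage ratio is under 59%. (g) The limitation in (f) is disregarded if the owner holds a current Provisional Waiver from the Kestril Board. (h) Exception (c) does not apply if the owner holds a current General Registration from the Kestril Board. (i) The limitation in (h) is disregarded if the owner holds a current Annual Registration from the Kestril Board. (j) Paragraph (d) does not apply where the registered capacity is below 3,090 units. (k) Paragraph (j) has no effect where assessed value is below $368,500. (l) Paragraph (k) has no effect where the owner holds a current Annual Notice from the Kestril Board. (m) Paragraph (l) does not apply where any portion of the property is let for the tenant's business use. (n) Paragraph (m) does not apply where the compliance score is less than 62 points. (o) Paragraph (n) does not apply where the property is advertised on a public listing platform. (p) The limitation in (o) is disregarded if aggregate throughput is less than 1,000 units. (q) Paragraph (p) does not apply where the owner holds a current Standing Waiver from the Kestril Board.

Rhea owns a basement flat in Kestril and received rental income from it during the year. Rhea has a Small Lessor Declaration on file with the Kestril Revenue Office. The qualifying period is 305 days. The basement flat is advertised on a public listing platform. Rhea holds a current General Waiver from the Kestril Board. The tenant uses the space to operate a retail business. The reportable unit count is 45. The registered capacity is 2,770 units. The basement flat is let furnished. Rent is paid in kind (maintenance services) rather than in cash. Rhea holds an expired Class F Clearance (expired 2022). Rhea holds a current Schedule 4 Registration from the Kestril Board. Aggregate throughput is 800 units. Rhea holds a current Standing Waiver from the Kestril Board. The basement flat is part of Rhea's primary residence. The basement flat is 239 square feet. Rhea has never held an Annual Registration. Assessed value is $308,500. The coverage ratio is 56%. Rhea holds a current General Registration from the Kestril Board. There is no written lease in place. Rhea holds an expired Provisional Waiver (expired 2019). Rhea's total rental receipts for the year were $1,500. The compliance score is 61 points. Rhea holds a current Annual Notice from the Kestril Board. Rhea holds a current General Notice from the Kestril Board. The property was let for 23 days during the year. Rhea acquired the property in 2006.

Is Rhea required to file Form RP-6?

No — exception (d) applies; Rhea is not required to file Form RP-6.

All of (a)'s requirements are met (rent is paid in kind; the number of days the property was let is 23 days, under the 25 days limit; a current General Waiver is held). Turning to paragraphs (f)–(g): (f) is triggered — the coverage ratio is 56%, under the 59% limit. (g) is not triggered (no current Provisional Waiver is held), so (f) stands. (a) is therefore removed.
Exception (b) does not apply: no current Class F Clearance is held.
Exception (c): the qualifying period is 305 days, less than the 330 days limit; a Small Lessor Declaration is on file; a current General Notice is held — every condition holds. But: (h) operates against (c): a current General Registration is held. (i) does not operate here (the Annual Registration is not current), so (h) stands. Exception (c) does not apply.
Exception (d): the reportable unit count is 45, under the 49 limit; the property is let furnished; the basement flat is part of the primary residence — every condition holds. Considering the limiting provisions: (j) applies (the registered capacity is 2,770 units, below the 3,090 units limit), but yields to (k): (k) operates against (j): assessed value is $308,500, below the $368,500 limit. (l) is triggered (a current Annual Notice is held), but is overridden by (m): (m) operates — the space is let for business use. (n) is triggered (the compliance score is 61 points, less than the 62 points limit), but is itself disapplied by (o): (o) is triggered — the property is publicly advertised. (p) would limit (o) — aggregate throughput is 800 units, less than the 1,000 units limit — but (q) sets (p) aside: (q) is engaged — a current Standing Waiver is held. Exception (d) stands.
Exception (e) does not apply: total rental receipts for the year are $1,500, not less than $1,420.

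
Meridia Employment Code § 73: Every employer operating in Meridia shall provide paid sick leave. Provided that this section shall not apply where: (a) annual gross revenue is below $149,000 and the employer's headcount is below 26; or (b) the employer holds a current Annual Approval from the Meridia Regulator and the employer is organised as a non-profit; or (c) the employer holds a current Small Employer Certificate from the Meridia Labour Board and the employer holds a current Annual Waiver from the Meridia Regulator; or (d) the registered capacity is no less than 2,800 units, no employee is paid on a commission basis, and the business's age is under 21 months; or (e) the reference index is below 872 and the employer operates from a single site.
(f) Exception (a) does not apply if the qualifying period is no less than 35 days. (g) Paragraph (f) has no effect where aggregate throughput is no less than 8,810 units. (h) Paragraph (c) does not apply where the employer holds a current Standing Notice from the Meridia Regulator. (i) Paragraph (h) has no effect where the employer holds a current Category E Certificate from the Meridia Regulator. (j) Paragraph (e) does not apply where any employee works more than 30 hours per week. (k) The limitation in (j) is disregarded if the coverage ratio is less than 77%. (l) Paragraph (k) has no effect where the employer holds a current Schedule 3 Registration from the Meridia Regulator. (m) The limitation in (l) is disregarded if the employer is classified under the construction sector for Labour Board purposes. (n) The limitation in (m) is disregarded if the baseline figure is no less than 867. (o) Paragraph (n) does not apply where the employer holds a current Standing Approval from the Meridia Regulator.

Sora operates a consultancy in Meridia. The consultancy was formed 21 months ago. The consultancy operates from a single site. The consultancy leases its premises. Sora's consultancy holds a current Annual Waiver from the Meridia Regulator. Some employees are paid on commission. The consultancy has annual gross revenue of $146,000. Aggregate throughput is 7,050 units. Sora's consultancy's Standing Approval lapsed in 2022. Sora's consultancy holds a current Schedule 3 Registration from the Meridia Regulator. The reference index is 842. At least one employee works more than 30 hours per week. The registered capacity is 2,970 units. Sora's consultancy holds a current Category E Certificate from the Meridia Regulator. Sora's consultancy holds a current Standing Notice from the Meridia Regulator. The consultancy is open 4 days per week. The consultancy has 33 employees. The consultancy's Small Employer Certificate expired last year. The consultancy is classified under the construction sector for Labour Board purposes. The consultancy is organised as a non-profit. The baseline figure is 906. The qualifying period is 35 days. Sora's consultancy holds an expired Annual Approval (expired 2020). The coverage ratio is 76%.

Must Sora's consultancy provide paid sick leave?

Yes — Sora's consultancy must provide paid sick leave.

Exception (a) fails — the employer's headcount is 33, not below 26.
Exception (b) requires that the employer holds a current Annual Approval from the Meridia Regulator; but the Annual Approval is not current, so (b) is unavailable.
Exception (c) does not apply: the Small Employer Certificate has expired.
Exception (d) does not apply: some employees are paid on commission.
Exception (e): the reference index is 842, below the 872 limit; the employer operates from a single site — every condition holds. Turning to paragraphs (j)–(o): (j) is triggered — at least one employee exceeds 30 hours/week. (k) would limit (j) — the coverage ratio is 76%, less than the 77% limit — but (l) sets (k) aside: (l) operates — a current Schedule 3 Registration is held. (m) would limit (l) — the consultancy is classified under the construction sector — but (n) sets (m) aside: (n) operates against (m): the baseline figure is 906, meeting the 867 threshold. (o) is not engaged (the Standing Approval is not current), so (n) stands. So (e) is unavailable.
Every exception is unavailable, so the rule governs.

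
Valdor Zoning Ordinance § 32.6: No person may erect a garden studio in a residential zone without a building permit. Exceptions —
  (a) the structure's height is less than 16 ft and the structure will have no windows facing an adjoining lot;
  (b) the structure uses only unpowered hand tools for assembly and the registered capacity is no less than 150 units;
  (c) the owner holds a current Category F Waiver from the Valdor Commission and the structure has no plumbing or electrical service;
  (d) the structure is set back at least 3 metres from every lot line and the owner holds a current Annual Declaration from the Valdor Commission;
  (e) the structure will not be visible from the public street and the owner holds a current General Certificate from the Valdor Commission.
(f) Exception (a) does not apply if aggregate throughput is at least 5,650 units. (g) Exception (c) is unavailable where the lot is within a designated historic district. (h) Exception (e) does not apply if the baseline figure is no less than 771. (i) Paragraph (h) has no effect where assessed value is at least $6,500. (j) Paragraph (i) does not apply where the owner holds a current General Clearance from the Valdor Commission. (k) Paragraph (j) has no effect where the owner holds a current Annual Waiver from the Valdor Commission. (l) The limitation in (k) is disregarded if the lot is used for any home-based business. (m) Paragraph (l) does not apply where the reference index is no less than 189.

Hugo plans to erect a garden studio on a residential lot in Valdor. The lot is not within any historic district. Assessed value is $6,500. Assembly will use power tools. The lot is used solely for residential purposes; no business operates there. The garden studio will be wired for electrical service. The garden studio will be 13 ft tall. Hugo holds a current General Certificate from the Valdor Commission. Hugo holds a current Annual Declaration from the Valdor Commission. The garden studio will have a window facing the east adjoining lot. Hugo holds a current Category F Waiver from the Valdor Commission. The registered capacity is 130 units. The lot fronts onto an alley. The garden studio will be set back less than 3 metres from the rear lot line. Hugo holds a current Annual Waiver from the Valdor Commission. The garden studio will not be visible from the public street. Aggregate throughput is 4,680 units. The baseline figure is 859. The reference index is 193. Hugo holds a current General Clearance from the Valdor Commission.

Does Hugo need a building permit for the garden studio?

No — exception (e) applies; Hugo does not need a building permit.

Exception (a) fails — a window faces an adjoining lot.
Exception (b) does not apply: assembly uses power tools.
Exception (c) does not apply: electrical service is planned.
Exception (d) does not apply: the rear setback is under 3 m.
Exception (e) is satisfied on its face — the structure will not be visible from the street; a current General Certificate is held. Considering the limiting provisions: (h) would limit (e) — the baseline figure is 859, meeting the 771 threshold — but (i) sets (h) aside: (i) operates against (h): assessed value is $6,500, meeting the $6,500 threshold. (j) operates (a current General Clearance is held), but is displaced by (k): (k) applies — a current Annual Waiver is held. (l), which would lift (k), is inapplicable — the lot is solely residential. So (e) applies.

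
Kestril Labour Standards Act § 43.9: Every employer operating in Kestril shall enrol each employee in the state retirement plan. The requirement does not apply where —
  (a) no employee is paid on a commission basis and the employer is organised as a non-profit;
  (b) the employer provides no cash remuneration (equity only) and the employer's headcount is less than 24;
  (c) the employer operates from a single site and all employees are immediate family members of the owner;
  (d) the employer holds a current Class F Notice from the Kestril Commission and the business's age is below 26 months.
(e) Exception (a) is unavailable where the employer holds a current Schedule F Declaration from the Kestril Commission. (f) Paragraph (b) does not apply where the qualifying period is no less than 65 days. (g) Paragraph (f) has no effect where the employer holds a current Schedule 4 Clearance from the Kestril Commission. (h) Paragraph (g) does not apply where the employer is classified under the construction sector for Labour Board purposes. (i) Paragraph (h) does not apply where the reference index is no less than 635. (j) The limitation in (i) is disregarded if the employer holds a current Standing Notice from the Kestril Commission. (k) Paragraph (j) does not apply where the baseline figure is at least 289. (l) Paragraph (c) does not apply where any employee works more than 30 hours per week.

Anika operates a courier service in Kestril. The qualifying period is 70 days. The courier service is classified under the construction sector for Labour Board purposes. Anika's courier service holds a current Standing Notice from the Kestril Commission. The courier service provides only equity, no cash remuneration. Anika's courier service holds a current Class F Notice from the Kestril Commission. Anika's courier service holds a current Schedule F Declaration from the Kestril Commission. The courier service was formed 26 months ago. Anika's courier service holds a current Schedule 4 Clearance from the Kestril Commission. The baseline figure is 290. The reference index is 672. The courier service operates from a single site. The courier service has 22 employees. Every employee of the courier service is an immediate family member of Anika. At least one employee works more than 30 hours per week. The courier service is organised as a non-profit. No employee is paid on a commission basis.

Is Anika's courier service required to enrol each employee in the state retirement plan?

No — exception (b) applies; Anika's courier service is not required to enrol each employee in the state retirement plan.

All of (a)'s requirements are met (no employee is paid on commission; the employer is a non-profit). However, paragraph (e) must be considered: (e) operates against (a): a current Schedule F Declaration is held. Exception (a) does not apply.
All of (b)'s requirements are met (remuneration is equity-only; the employer's headcount is 22, less than the 24 limit). Applying paragraphs (f)–(k): (f) would limit (b) — the qualifying period is 70 days, meeting the 65 days threshold — but (g) sets (f) aside: (g) applies — a current Schedule 4 Clearance is held. (h) would limit (g) — the courier service is classified under the construction sector — but (i) sets (h) aside: (i) is triggered — the reference index is 672, meeting the 635 threshold. (j) would limit (i) — a current Standing Notice is held — but (k) sets (j) aside: (k) is triggered — the baseline figure is 290, meeting the 289 threshold. (b) remains available.
Exception (c) is satisfied on its face — the employer operates from a single site; every employee is an immediate family member. Turning to paragraph (l): (l) operates — at least one employee exceeds 30 hours/week. So (c) is unavailable.
Exception (d) requires that the business's age is below 26 months; but the business's age is 26 months, not below 26 months, so (d) is unavailable.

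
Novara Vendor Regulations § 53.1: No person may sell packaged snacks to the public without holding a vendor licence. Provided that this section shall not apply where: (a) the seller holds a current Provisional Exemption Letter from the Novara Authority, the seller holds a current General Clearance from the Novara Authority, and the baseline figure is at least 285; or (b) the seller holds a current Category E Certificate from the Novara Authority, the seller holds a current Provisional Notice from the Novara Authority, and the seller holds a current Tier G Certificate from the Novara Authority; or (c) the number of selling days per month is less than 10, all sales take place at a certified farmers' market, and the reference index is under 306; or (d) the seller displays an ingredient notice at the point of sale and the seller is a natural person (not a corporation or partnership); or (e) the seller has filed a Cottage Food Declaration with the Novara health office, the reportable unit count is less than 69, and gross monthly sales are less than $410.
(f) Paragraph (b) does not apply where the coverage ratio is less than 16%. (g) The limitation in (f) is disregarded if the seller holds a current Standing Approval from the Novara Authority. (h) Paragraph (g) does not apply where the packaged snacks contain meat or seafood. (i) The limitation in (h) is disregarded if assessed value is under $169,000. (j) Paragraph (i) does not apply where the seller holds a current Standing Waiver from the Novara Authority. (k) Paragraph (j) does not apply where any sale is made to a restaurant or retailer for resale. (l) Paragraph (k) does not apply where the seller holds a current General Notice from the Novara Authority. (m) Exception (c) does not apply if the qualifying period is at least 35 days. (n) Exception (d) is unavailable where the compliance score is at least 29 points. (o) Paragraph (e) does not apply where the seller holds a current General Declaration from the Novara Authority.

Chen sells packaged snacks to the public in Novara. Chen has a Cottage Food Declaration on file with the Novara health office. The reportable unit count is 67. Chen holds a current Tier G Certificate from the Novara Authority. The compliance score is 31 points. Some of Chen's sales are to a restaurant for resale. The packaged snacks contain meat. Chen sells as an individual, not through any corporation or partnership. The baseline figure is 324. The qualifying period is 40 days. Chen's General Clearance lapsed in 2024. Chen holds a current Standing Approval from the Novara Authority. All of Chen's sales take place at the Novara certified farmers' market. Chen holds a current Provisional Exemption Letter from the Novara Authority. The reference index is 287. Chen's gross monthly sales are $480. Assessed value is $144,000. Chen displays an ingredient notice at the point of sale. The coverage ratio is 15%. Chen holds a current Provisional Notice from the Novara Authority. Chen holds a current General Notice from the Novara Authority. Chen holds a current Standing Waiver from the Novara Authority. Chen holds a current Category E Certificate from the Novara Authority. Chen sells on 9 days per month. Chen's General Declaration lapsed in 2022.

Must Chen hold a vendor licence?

Exception (a) does not apply: no current General Clearance is held.
Exception (b)'s conditions are all satisfied: a current Category E Certificate is held; a current Provisional Notice is held; a current Tier G Certificate is held. But: (f) operates against (b): the coverage ratio is 15%, less than the 16% limit. (g) would limit (f) — a current Standing Approval is held — but (h) sets (g) aside: (h) operates against (g): the packaged snacks contain meat. (i) would limit (h) — assessed value is $144,000, under the $169,000 limit — but (j) sets (i) aside: (j) operates against (i): a current Standing Waiver is held. (k) applies (some sales are to a restaurant for resale), but is displaced by (l): (l) operates against (k): a current General Notice is held. Exception (b) does not apply.
Exception (c) is satisfied on its face — the number of selling days per month is 9, less than the 10 limit; all sales are at a certified farmers' market; the reference index is 287, under the 306 limit. Turning to paragraph (m): (m) applies — the qualifying period is 40 days, meeting the 35 days threshold. (c) is therefore removed.
Exception (d)'s conditions are all satisfied: an ingredient notice is displayed; the seller is a natural person. But: (n) is engaged — the compliance score is 31 points, meeting the 29 points threshold. Exception (d) does not apply.
Exception (e) requires that gross monthly sales are less than $410; but gross monthly sales are $480, not less than $410, so (e) is unavailable.
No exception displaces § 53.1.

Yes — Chen must hold a vendor licence.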